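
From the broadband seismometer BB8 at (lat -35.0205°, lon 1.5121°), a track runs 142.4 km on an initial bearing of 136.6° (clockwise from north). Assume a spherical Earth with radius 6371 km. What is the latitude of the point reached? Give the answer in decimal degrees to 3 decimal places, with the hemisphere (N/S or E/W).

35.946°S

δ = d/R = 142.4/6371 = 0.022351 rad
φ₂ = arcsin(sin φ₁ cos δ + cos φ₁ sin δ cos θ)
   = arcsin(-0.57387·0.99975 + 0.81895·0.02235·-0.72657) = -35.94615°
λ₂ = λ₁ + atan2(sin θ sin δ cos φ₁, cos δ − sin φ₁ sin φ₂) = 2.59896°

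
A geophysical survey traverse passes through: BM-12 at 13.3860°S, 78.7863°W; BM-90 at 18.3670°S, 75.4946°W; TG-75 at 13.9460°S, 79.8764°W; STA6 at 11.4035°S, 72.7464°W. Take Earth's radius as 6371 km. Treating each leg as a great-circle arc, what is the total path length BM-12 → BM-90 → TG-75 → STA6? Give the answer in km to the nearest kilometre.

BM-12→BM-90: c = 0.102999 rad, d = 656.21 km
BM-90→TG-75: c = 0.106518 rad, d = 678.63 km
TG-75→STA6: c = 0.129251 rad, d = 823.46 km
Total = 656.21 + 678.63 + 823.46 = 2158.29 km

2158 km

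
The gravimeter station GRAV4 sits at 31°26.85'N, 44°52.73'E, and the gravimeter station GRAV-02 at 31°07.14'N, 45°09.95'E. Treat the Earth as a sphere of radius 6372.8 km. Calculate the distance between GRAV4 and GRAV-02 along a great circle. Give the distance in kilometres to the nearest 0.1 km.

GRAV4: φ = +31.44750°, λ = +44.87883°
GRAV-02: φ = +31.11900°, λ = +45.16583°
Δφ = -0.3285°,  Δλ = 0.2870°
a = sin²(Δφ/2) + cos φ₁ cos φ₂ sin²(Δλ/2) = 0.000013
c = 2·arcsin(√a) = 0.007155 rad = 0.4100°
d = R·c = 6372.8 × 0.007155 = 45.6 km

45.6 km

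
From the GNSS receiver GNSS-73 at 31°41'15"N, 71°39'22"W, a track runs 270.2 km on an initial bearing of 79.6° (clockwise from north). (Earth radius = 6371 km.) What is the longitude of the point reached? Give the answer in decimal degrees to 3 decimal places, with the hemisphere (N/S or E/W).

68.835°W

GNSS-73: φ = +31.68750°, λ = -71.65611°
δ = d/R = 270.2/6371 = 0.042411 rad
φ₂ = arcsin(sin φ₁ cos δ + cos φ₁ sin δ cos θ)
   = arcsin(0.52529·0.99910 + 0.85093·0.04240·0.18052) = 32.09512°
λ₂ = λ₁ + atan2(sin θ sin δ cos φ₁, cos δ − sin φ₁ sin φ₂) = -68.83460°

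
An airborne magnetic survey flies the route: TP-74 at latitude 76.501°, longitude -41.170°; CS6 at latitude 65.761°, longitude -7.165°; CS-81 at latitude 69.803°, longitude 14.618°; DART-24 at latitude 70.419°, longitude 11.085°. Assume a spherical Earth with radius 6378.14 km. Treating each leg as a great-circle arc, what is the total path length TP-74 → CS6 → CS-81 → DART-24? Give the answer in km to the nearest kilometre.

2830 km

TP-74→CS6: c = 0.261147 rad, d = 1665.63 km
CS6→CS-81: c = 0.158964 rad, d = 1013.89 km
CS-81→DART-24: c = 0.023567 rad, d = 150.32 km
Total = 1665.63 + 1013.89 + 150.32 = 2829.84 km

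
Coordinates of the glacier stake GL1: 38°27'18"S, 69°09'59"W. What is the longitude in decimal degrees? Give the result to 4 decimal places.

69.1664°W

69° + 9′/60 + 59″/3600 = 69 + 0.15000 + 0.01639 = 69.1664°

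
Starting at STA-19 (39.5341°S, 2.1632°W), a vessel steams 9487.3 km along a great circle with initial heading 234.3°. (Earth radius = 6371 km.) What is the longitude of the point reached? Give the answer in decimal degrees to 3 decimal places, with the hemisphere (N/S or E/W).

112.954°W

δ = d/R = 9487.3/6371 = 1.489138 rad
φ₂ = arcsin(sin φ₁ cos δ + cos φ₁ sin δ cos θ)
   = arcsin(-0.63654·0.08157 + 0.77125·0.99667·-0.58354) = -30.03141°
λ₂ = λ₁ + atan2(sin θ sin δ cos φ₁, cos δ − sin φ₁ sin φ₂) = -112.95367°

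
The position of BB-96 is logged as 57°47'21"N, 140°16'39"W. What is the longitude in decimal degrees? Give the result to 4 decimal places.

140° + 16′/60 + 39″/3600 = 140 + 0.26667 + 0.01083 = 140.2775°

140.2775°W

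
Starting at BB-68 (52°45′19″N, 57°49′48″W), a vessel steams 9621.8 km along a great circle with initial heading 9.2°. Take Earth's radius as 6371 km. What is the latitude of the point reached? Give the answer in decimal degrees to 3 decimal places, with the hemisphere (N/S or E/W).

40.129°N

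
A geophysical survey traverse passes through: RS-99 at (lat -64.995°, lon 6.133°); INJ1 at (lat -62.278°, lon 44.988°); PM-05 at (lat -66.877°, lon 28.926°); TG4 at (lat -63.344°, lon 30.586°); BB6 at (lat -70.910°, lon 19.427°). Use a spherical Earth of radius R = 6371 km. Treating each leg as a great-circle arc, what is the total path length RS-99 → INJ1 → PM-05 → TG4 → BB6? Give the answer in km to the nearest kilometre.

4195 km

RS-99→INJ1: c = 0.299892 rad, d = 1910.61 km
INJ1→PM-05: c = 0.144006 rad, d = 917.47 km
PM-05→TG4: c = 0.062851 rad, d = 400.42 km
TG4→BB6: c = 0.151672 rad, d = 966.30 km
Total = 1910.61 + 917.47 + 400.42 + 966.30 = 4194.80 km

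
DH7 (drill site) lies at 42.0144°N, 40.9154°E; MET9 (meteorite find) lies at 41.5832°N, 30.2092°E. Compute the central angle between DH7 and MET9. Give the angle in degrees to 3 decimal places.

7.988°

Δφ = -0.4312°,  Δλ = -10.7062°
a = sin²(Δφ/2) + cos φ₁ cos φ₂ sin²(Δλ/2) = 0.004851
c = 2·arcsin(√a) = 0.139413 rad = 7.9878°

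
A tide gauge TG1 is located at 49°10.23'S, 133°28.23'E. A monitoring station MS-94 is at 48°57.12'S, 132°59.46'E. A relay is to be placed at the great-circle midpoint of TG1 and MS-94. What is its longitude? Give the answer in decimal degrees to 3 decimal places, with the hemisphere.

133.230°E

TG1: φ = -49.17050°, λ = +133.47050°
MS-94: φ = -48.95200°, λ = +132.99100°
Bx = cos φ₂ cos Δλ = 0.656668,  By = cos φ₂ sin Δλ = -0.005496
φₘ = atan2(sin φ₁ + sin φ₂, √((cos φ₁ + Bx)² + By²)) = -49.06150°
λₘ = λ₁ + atan2(By, cos φ₁ + Bx) = 133.23022°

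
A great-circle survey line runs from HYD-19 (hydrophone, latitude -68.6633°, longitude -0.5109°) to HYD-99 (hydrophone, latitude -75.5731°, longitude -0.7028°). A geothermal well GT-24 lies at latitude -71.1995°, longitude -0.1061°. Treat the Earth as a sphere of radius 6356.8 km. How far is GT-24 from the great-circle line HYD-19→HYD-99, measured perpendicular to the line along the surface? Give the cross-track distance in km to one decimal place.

δ₁₃ = central angle HYD-19→GT-24 = 0.044331 rad  (haversine)
θ₁₃ = bearing HYD-19→GT-24 = 177.055°,  θ₁₂ = bearing HYD-19→HYD-99 = 180.397°
dₓₜ = R·arcsin(sin δ₁₃ · sin(θ₁₃ − θ₁₂)) = 6356.8·arcsin(0.04432·sin(-3.342°)) = -16.425 km
|dₓₜ| = 16.425 km

16.4 km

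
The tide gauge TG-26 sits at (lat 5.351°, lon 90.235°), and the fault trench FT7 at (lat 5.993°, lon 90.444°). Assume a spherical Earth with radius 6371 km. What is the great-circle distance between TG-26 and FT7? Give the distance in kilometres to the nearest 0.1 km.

75.0 km

Δφ = 0.6420°,  Δλ = 0.2090°
a = sin²(Δφ/2) + cos φ₁ cos φ₂ sin²(Δλ/2) = 0.000035
c = 2·arcsin(√a) = 0.011778 rad = 0.6748°
d = R·c = 6371 × 0.011778 = 75.0 km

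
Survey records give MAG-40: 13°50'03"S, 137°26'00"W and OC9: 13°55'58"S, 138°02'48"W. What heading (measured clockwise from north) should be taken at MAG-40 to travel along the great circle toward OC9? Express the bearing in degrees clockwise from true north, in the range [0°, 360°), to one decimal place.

MAG-40: φ = -13.83417°, λ = -137.43333°
OC9: φ = -13.93278°, λ = -138.04667°
Δλ = -0.6133°
y = sin Δλ · cos φ₂ = -0.010390
x = cos φ₁ sin φ₂ − sin φ₁ cos φ₂ cos Δλ = -0.001734
θ = atan2(y, x) = -99.4773° → 260.5227° (mod 360°)

260.5°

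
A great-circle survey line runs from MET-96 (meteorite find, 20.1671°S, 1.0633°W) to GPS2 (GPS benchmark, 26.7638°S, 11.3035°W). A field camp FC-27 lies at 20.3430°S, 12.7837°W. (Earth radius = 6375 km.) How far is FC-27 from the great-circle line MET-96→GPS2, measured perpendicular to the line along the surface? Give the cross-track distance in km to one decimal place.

682.8 km

δ₁₃ = central angle MET-96→FC-27 = 0.191894 rad  (haversine)
θ₁₃ = bearing MET-96→FC-27 = 267.052°,  θ₁₂ = bearing MET-96→GPS2 = 232.961°
dₓₜ = R·arcsin(sin δ₁₃ · sin(θ₁₃ − θ₁₂)) = 6375·arcsin(0.19072·sin(34.091°)) = 682.790 km
|dₓₜ| = 682.790 km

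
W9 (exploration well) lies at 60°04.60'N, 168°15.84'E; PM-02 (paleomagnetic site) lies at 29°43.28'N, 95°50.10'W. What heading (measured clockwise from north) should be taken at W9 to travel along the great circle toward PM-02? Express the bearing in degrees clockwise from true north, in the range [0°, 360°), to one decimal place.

W9: φ = +60.07667°, λ = +168.26400°
PM-02: φ = +29.72133°, λ = -95.83500°
Δλ = 95.9010°
y = sin Δλ · cos φ₂ = 0.863845
x = cos φ₁ sin φ₂ − sin φ₁ cos φ₂ cos Δλ = 0.324699
θ = atan2(y, x) = 69.3999° → 69.3999° (mod 360°)

69.4°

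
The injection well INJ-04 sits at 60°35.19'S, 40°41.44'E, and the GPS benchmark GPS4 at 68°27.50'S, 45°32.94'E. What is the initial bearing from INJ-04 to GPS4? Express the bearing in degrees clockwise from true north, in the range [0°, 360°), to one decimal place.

INJ-04: φ = -60.58650°, λ = +40.69067°
GPS4: φ = -68.45833°, λ = +45.54900°
Δλ = 4.8583°
y = sin Δλ · cos φ₂ = 0.031097
x = cos φ₁ sin φ₂ − sin φ₁ cos φ₂ cos Δλ = -0.138107
θ = atan2(y, x) = 167.3105° → 167.3105° (mod 360°)

167.3°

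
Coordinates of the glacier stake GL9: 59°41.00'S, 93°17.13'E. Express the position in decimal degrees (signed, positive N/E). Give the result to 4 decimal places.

lat: 59.6833° S → -59.6833°
lon: 93.2855° E → +93.2855°

-59.6833°, +93.2855°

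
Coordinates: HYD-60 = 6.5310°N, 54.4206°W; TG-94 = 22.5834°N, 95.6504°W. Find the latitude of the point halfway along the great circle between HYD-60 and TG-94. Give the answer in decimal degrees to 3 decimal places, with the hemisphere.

15.505°N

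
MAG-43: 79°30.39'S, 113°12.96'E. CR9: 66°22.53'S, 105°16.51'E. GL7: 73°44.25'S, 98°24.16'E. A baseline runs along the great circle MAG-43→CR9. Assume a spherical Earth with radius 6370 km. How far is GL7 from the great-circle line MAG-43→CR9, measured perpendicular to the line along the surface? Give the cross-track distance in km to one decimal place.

MAG-43: φ = -79.50650°, λ = +113.21600°
CR9: φ = -66.37550°, λ = +105.27517°
GL7: φ = -73.73750°, λ = +98.40267°
δ₁₃ = central angle MAG-43→GL7 = 0.116340 rad  (haversine)
θ₁₃ = bearing MAG-43→GL7 = 321.917°,  θ₁₂ = bearing MAG-43→CR9 = 346.081°
dₓₜ = R·arcsin(sin δ₁₃ · sin(θ₁₃ − θ₁₂)) = 6370·arcsin(0.11608·sin(-24.165°)) = -302.804 km
|dₓₜ| = 302.804 km

302.8 km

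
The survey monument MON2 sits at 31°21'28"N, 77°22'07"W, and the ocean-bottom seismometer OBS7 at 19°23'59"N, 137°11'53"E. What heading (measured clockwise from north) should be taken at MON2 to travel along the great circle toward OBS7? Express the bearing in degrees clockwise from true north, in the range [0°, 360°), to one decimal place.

MON2: φ = +31.35778°, λ = -77.36861°
OBS7: φ = +19.39972°, λ = +137.19806°
Δλ = -145.4333°
y = sin Δλ · cos φ₂ = -0.535152
x = cos φ₁ sin φ₂ − sin φ₁ cos φ₂ cos Δλ = 0.687827
θ = atan2(y, x) = -37.8841° → 322.1159° (mod 360°)

322.1°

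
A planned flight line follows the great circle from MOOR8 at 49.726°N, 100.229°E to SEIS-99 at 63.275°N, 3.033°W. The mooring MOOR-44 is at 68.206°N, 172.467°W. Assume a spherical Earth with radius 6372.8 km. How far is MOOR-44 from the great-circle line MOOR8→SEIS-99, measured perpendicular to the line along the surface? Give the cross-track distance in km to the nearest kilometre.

δ₁₃ = central angle MOOR8→MOOR-44 = 0.767400 rad  (haversine)
θ₁₃ = bearing MOOR8→MOOR-44 = 32.288°,  θ₁₂ = bearing MOOR8→SEIS-99 = 326.291°
dₓₜ = R·arcsin(sin δ₁₃ · sin(θ₁₃ − θ₁₂)) = 6372.8·arcsin(0.69427·sin(-294.003°)) = 4378.192 km
|dₓₜ| = 4378.192 km

4378 km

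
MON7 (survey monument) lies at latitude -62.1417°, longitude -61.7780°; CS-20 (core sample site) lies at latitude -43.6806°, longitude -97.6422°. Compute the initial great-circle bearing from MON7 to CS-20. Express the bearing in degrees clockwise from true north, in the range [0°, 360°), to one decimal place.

Δλ = -35.8642°
y = sin Δλ · cos φ₂ = -0.423699
x = cos φ₁ sin φ₂ − sin φ₁ cos φ₂ cos Δλ = 0.195438
θ = atan2(y, x) = -65.2377° → 294.7623° (mod 360°)

294.8°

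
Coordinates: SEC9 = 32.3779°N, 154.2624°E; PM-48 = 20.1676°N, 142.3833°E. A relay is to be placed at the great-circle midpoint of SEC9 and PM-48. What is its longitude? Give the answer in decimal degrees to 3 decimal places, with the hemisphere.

Bx = cos φ₂ cos Δλ = 0.918585,  By = cos φ₂ sin Δλ = -0.193226
φₘ = atan2(sin φ₁ + sin φ₂, √((cos φ₁ + Bx)² + By²)) = 26.39502°
λₘ = λ₁ + atan2(By, cos φ₁ + Bx) = 148.00812°

148.008°E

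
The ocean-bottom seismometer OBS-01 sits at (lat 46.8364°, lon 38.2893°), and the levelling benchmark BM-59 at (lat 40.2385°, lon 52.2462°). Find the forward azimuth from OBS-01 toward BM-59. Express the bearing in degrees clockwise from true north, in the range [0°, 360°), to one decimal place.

Δλ = 13.9569°
y = sin Δλ · cos φ₂ = 0.184117
x = cos φ₁ sin φ₂ − sin φ₁ cos φ₂ cos Δλ = -0.098463
θ = atan2(y, x) = 118.1371° → 118.1371° (mod 360°)

118.1°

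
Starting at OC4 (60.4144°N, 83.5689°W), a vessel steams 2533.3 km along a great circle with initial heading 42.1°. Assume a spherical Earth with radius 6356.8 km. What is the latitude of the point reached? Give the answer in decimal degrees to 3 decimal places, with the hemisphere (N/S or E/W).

δ = d/R = 2533.3/6356.8 = 0.398518 rad
φ₂ = arcsin(sin φ₁ cos δ + cos φ₁ sin δ cos θ)
   = arcsin(0.86962·0.92164 + 0.49372·0.38805·0.74198) = 70.67020°
λ₂ = λ₁ + atan2(sin θ sin δ cos φ₁, cos δ − sin φ₁ sin φ₂) = -31.75819°

70.670°N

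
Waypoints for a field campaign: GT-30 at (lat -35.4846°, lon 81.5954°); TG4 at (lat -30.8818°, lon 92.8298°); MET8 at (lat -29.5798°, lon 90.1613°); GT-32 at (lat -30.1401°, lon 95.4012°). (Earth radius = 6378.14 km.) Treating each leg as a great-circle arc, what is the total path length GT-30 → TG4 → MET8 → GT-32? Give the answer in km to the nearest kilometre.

1969 km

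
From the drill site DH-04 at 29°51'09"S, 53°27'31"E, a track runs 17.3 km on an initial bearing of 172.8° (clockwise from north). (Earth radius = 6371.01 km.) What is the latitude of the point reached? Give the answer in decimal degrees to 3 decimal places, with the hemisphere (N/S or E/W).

30.007°S

DH-04: φ = -29.85250°, λ = +53.45861°
δ = d/R = 17.3/6371.01 = 0.002715 rad
φ₂ = arcsin(sin φ₁ cos δ + cos φ₁ sin δ cos θ)
   = arcsin(-0.49777·1.00000 + 0.86731·0.00272·-0.99211) = -30.00685°
λ₂ = λ₁ + atan2(sin θ sin δ cos φ₁, cos δ − sin φ₁ sin φ₂) = 53.48113°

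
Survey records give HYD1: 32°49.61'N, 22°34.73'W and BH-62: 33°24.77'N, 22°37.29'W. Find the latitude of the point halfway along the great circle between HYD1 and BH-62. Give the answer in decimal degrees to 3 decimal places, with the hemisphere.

33.120°N

HYD1: φ = +32.82683°, λ = -22.57883°
BH-62: φ = +33.41283°, λ = -22.62150°
Bx = cos φ₂ cos Δλ = 0.834724,  By = cos φ₂ sin Δλ = -0.000622
φₘ = atan2(sin φ₁ + sin φ₂, √((cos φ₁ + Bx)² + By²)) = 33.11984°
λₘ = λ₁ + atan2(By, cos φ₁ + Bx) = -22.60010°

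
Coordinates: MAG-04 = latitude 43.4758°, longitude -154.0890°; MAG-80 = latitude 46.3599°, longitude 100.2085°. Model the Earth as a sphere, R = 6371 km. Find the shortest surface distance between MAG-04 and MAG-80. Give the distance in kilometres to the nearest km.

7645 km

Δφ = 2.8841°,  Δλ = -105.7025°
a = sin²(Δφ/2) + cos φ₁ cos φ₂ sin²(Δλ/2) = 0.318802
c = 2·arcsin(√a) = 1.199960 rad = 68.7526°
d = R·c = 6371 × 1.199960 = 7644.9 km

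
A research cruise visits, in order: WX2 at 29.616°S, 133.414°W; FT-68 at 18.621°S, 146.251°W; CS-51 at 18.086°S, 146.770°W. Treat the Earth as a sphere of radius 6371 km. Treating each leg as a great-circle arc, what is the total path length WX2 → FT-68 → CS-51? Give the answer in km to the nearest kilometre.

1865 km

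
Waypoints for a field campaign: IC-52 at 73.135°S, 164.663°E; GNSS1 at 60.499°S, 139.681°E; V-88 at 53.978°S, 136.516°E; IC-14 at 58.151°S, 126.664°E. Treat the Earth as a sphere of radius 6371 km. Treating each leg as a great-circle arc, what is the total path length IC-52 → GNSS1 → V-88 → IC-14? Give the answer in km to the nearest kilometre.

IC-52→GNSS1: c = 0.275044 rad, d = 1752.31 km
GNSS1→V-88: c = 0.117639 rad, d = 749.48 km
V-88→IC-14: c = 0.120302 rad, d = 766.44 km
Total = 1752.31 + 749.48 + 766.44 = 3268.23 km

3268 km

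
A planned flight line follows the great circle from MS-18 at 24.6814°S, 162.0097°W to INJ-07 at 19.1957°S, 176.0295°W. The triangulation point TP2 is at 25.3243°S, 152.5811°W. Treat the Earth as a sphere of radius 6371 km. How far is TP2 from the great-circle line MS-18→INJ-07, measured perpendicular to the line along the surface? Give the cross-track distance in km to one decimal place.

227.1 km

δ₁₃ = central angle MS-18→TP2 = 0.149529 rad  (haversine)
θ₁₃ = bearing MS-18→TP2 = 96.289°,  θ₁₂ = bearing MS-18→INJ-07 = 290.128°
dₓₜ = R·arcsin(sin δ₁₃ · sin(θ₁₃ − θ₁₂)) = 6371·arcsin(0.14897·sin(-193.839°)) = 227.061 km
|dₓₜ| = 227.061 km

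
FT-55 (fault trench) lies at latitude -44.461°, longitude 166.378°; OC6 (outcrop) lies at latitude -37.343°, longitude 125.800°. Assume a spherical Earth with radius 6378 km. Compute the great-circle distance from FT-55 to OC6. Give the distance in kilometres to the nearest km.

3467 km

Δφ = 7.1180°,  Δλ = -40.5780°
a = sin²(Δφ/2) + cos φ₁ cos φ₂ sin²(Δλ/2) = 0.072081
c = 2·arcsin(√a) = 0.543626 rad = 31.1475°
d = R·c = 6378 × 0.543626 = 3467.2 km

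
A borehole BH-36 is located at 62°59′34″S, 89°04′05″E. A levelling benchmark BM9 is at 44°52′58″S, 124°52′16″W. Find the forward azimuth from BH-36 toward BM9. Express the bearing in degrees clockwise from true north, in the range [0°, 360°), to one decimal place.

154.9°

BH-36: φ = -62.99278°, λ = +89.06806°
BM9: φ = -44.88278°, λ = -124.87111°
Δλ = 146.0608°
y = sin Δλ · cos φ₂ = 0.395593
x = cos φ₁ sin φ₂ − sin φ₁ cos φ₂ cos Δλ = -0.844174
θ = atan2(y, x) = 154.8915° → 154.8915° (mod 360°)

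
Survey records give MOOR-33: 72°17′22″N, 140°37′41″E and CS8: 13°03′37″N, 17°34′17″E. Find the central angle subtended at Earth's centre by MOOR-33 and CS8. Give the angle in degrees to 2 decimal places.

86.93°

MOOR-33: φ = +72.28944°, λ = +140.62806°
CS8: φ = +13.06028°, λ = +17.57139°
Δφ = -59.2292°,  Δλ = -123.0567°
a = sin²(Δφ/2) + cos φ₁ cos φ₂ sin²(Δλ/2) = 0.473189
c = 2·arcsin(√a) = 1.517148 rad = 86.9262°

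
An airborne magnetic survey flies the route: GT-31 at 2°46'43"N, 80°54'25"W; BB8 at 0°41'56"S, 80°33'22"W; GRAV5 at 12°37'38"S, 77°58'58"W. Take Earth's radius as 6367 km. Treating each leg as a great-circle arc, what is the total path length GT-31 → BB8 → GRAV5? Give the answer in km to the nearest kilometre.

GT-31: φ = +2.77861°, λ = -80.90694°
BB8: φ = -0.69889°, λ = -80.55611°
GRAV5: φ = -12.62722°, λ = -77.98278°
GT-31→BB8: c = 0.061002 rad, d = 388.40 km
BB8→GRAV5: c = 0.212897 rad, d = 1355.51 km
Total = 388.40 + 1355.51 = 1743.91 km

1744 km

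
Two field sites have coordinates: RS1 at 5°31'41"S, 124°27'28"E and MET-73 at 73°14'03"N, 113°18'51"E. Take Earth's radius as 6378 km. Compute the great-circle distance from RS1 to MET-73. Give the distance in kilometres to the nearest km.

RS1: φ = -5.52806°, λ = +124.45778°
MET-73: φ = +73.23417°, λ = +113.31417°
Δφ = 78.7622°,  Δλ = -11.1436°
a = sin²(Δφ/2) + cos φ₁ cos φ₂ sin²(Δλ/2) = 0.405266
c = 2·arcsin(√a) = 1.380176 rad = 79.0783°
d = R·c = 6378 × 1.380176 = 8802.8 km

8803 km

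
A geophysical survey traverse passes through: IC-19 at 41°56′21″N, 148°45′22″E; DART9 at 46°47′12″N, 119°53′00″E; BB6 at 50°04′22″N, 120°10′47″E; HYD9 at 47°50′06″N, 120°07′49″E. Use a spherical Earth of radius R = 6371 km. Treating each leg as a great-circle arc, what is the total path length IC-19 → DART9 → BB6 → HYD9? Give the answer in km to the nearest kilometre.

IC-19: φ = +41.93917°, λ = +148.75611°
DART9: φ = +46.78667°, λ = +119.88333°
BB6: φ = +50.07278°, λ = +120.17972°
HYD9: φ = +47.83500°, λ = +120.13028°
IC-19→DART9: c = 0.367828 rad, d = 2343.44 km
DART9→BB6: c = 0.057456 rad, d = 366.05 km
BB6→HYD9: c = 0.039061 rad, d = 248.86 km
Total = 2343.44 + 366.05 + 248.86 = 2958.34 km

2958 km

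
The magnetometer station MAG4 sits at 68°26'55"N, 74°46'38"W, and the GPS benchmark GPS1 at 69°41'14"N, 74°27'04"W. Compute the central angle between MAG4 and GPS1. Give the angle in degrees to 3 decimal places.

1.244°

MAG4: φ = +68.44861°, λ = -74.77722°
GPS1: φ = +69.68722°, λ = -74.45111°
Δφ = 1.2386°,  Δλ = 0.3261°
a = sin²(Δφ/2) + cos φ₁ cos φ₂ sin²(Δλ/2) = 0.000118
c = 2·arcsin(√a) = 0.021713 rad = 1.2441°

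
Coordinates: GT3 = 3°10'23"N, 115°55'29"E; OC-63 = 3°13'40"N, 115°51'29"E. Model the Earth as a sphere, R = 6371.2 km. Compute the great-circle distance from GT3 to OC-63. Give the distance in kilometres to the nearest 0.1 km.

9.6 km

GT3: φ = +3.17306°, λ = +115.92472°
OC-63: φ = +3.22778°, λ = +115.85806°
Δφ = 0.0547°,  Δλ = -0.0667°
a = sin²(Δφ/2) + cos φ₁ cos φ₂ sin²(Δλ/2) = 0.000001
c = 2·arcsin(√a) = 0.001504 rad = 0.0862°
d = R·c = 6371.2 × 0.001504 = 9.6 km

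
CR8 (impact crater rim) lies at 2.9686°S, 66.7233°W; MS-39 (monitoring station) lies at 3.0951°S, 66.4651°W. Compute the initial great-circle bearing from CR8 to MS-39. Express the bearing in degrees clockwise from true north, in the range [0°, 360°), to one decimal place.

Δλ = 0.2582°
y = sin Δλ · cos φ₂ = 0.004500
x = cos φ₁ sin φ₂ − sin φ₁ cos φ₂ cos Δλ = -0.002208
θ = atan2(y, x) = 116.1401° → 116.1401° (mod 360°)

116.1°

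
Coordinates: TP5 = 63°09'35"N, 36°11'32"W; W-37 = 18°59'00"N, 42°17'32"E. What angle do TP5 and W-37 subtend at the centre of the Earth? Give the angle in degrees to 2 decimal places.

TP5: φ = +63.15972°, λ = -36.19222°
W-37: φ = +18.98333°, λ = +42.29222°
Δφ = -44.1764°,  Δλ = 78.4844°
a = sin²(Δφ/2) + cos φ₁ cos φ₂ sin²(Δλ/2) = 0.312259
c = 2·arcsin(√a) = 1.185879 rad = 67.9459°

67.95°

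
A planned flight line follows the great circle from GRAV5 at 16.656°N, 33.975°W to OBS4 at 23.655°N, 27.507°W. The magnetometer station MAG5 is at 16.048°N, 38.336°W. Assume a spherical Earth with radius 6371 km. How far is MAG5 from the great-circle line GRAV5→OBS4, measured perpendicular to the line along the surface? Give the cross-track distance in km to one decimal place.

δ₁₃ = central angle GRAV5→MAG5 = 0.073800 rad  (haversine)
θ₁₃ = bearing GRAV5→MAG5 = 262.351°,  θ₁₂ = bearing GRAV5→OBS4 = 39.873°
dₓₜ = R·arcsin(sin δ₁₃ · sin(θ₁₃ − θ₁₂)) = 6371·arcsin(0.07373·sin(222.478°)) = -317.359 km
|dₓₜ| = 317.359 km

317.4 km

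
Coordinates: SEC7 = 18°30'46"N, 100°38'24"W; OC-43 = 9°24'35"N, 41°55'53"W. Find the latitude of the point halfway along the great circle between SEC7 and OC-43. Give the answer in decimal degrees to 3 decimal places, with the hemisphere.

15.919°N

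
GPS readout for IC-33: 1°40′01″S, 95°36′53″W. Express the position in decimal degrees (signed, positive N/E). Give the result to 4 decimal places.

lat: 1.6669° S → -1.6669°
lon: 95.6147° W → -95.6147°

-1.6669°, -95.6147°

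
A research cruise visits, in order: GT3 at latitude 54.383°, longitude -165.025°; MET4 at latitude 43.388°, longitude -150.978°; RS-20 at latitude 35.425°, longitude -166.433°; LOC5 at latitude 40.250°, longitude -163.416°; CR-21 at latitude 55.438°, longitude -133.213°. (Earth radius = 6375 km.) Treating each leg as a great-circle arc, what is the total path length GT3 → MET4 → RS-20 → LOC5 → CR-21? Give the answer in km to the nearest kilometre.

6565 km

GT3→MET4: c = 0.249693 rad, d = 1591.79 km
MET4→RS-20: c = 0.249871 rad, d = 1592.93 km
RS-20→LOC5: c = 0.093904 rad, d = 598.64 km
LOC5→CR-21: c = 0.436366 rad, d = 2781.83 km
Total = 1591.79 + 1592.93 + 598.64 + 2781.83 = 6565.19 km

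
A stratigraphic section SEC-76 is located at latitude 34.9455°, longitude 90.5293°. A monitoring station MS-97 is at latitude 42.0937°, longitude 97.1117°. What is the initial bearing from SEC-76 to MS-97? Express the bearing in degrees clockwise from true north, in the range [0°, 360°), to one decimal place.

33.8°

Δλ = 6.5824°
y = sin Δλ · cos φ₂ = 0.085063
x = cos φ₁ sin φ₂ − sin φ₁ cos φ₂ cos Δλ = 0.127238
θ = atan2(y, x) = 33.7640° → 33.7640° (mod 360°)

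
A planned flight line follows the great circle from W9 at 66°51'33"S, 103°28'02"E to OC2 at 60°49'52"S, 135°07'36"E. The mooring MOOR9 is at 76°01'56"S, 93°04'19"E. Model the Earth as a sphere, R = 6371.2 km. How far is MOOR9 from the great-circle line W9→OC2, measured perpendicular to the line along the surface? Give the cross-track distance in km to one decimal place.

W9: φ = -66.85917°, λ = +103.46722°
OC2: φ = -60.83111°, λ = +135.12667°
MOOR9: φ = -76.03222°, λ = +93.07194°
δ₁₃ = central angle W9→MOOR9 = 0.169588 rad  (haversine)
θ₁₃ = bearing W9→MOOR9 = 194.955°,  θ₁₂ = bearing W9→OC2 = 81.481°
dₓₜ = R·arcsin(sin δ₁₃ · sin(θ₁₃ − θ₁₂)) = 6371.2·arcsin(0.16878·sin(113.474°)) = 990.300 km
|dₓₜ| = 990.300 km

990.3 km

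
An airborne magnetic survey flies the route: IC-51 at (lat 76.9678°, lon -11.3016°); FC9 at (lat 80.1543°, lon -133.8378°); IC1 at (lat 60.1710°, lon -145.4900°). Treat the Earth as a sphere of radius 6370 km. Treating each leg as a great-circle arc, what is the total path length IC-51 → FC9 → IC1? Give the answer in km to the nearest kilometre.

IC-51→FC9: c = 0.350631 rad, d = 2233.52 km
FC9→IC1: c = 0.353868 rad, d = 2254.14 km
Total = 2233.52 + 2254.14 = 4487.66 km

4488 km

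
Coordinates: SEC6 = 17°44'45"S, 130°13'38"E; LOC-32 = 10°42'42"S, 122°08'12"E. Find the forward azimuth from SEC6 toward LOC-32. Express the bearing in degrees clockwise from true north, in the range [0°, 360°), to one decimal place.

310.8°

SEC6: φ = -17.74583°, λ = +130.22722°
LOC-32: φ = -10.71167°, λ = +122.13667°
Δλ = -8.0906°
y = sin Δλ · cos φ₂ = -0.138286
x = cos φ₁ sin φ₂ − sin φ₁ cos φ₂ cos Δλ = 0.119480
θ = atan2(y, x) = -49.1726° → 310.8274° (mod 360°)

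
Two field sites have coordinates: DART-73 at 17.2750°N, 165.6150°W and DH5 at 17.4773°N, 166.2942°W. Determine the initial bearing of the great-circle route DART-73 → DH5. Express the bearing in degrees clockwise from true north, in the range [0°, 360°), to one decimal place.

Δλ = -0.6792°
y = sin Δλ · cos φ₂ = -0.011307
x = cos φ₁ sin φ₂ − sin φ₁ cos φ₂ cos Δλ = 0.003551
θ = atan2(y, x) = -72.5660° → 287.4340° (mod 360°)

287.4°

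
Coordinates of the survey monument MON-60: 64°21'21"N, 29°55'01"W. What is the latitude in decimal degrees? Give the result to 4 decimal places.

64° + 21′/60 + 21″/3600 = 64 + 0.35000 + 0.00583 = 64.3558°

64.3558°N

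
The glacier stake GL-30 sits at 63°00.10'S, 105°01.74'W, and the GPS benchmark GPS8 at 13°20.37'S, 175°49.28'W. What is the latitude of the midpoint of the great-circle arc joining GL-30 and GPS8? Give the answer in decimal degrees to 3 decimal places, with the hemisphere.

GL-30: φ = -63.00167°, λ = -105.02900°
GPS8: φ = -13.33950°, λ = -175.82133°
Bx = cos φ₂ cos Δλ = 0.320117,  By = cos φ₂ sin Δλ = -0.918854
φₘ = atan2(sin φ₁ + sin φ₂, √((cos φ₁ + Bx)² + By²)) = -43.03480°
λₘ = λ₁ + atan2(By, cos φ₁ + Bx) = -154.91681°

43.035°S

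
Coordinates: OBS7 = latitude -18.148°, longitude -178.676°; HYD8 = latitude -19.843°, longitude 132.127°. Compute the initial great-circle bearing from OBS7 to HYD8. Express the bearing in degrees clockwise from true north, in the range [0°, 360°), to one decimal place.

Δλ = -49.1970°
y = sin Δλ · cos φ₂ = -0.712017
x = cos φ₁ sin φ₂ − sin φ₁ cos φ₂ cos Δλ = -0.131108
θ = atan2(y, x) = -100.4333° → 259.5667° (mod 360°)

259.6°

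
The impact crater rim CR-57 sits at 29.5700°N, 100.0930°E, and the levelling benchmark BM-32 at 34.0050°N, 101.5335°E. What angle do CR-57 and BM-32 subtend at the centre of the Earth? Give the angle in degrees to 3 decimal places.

4.601°

Δφ = 4.4350°,  Δλ = 1.4405°
a = sin²(Δφ/2) + cos φ₁ cos φ₂ sin²(Δλ/2) = 0.001611
c = 2·arcsin(√a) = 0.080298 rad = 4.6007°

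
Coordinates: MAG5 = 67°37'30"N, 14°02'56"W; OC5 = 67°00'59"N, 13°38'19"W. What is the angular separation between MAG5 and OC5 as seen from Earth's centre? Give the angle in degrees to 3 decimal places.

0.629°

MAG5: φ = +67.62500°, λ = -14.04889°
OC5: φ = +67.01639°, λ = -13.63861°
Δφ = -0.6086°,  Δλ = 0.4103°
a = sin²(Δφ/2) + cos φ₁ cos φ₂ sin²(Δλ/2) = 0.000030
c = 2·arcsin(√a) = 0.010975 rad = 0.6288°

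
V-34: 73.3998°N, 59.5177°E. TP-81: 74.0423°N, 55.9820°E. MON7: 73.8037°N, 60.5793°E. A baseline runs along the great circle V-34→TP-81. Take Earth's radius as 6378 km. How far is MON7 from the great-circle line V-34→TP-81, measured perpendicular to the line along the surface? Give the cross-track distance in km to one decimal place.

56.0 km

δ₁₃ = central angle V-34→MON7 = 0.008778 rad  (haversine)
θ₁₃ = bearing V-34→MON7 = 36.068°,  θ₁₂ = bearing V-34→TP-81 = 304.643°
dₓₜ = R·arcsin(sin δ₁₃ · sin(θ₁₃ − θ₁₂)) = 6378·arcsin(0.00878·sin(-268.575°)) = 55.968 km
|dₓₜ| = 55.968 km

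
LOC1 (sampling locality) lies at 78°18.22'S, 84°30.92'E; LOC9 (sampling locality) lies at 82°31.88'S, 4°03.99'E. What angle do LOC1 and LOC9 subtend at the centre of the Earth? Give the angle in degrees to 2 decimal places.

LOC1: φ = -78.30367°, λ = +84.51533°
LOC9: φ = -82.53133°, λ = +4.06650°
Δφ = -4.2277°,  Δλ = -80.4488°
a = sin²(Δφ/2) + cos φ₁ cos φ₂ sin²(Δλ/2) = 0.012350
c = 2·arcsin(√a) = 0.222719 rad = 12.7609°

12.76°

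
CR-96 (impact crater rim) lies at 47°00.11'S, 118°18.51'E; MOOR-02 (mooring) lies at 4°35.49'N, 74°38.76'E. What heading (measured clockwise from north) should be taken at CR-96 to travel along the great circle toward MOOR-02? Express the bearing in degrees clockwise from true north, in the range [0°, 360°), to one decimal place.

CR-96: φ = -47.00183°, λ = +118.30850°
MOOR-02: φ = +4.59150°, λ = +74.64600°
Δλ = -43.6625°
y = sin Δλ · cos φ₂ = -0.688193
x = cos φ₁ sin φ₂ − sin φ₁ cos φ₂ cos Δλ = 0.581986
θ = atan2(y, x) = -49.7797° → 310.2203° (mod 360°)

310.2°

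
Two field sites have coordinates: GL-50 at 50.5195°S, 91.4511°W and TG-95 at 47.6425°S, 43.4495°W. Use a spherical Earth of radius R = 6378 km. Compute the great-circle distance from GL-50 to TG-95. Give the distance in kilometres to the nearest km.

Δφ = 2.8770°,  Δλ = 48.0016°
a = sin²(Δφ/2) + cos φ₁ cos φ₂ sin²(Δλ/2) = 0.071504
c = 2·arcsin(√a) = 0.541393 rad = 31.0195°
d = R·c = 6378 × 0.541393 = 3453.0 km

3453 km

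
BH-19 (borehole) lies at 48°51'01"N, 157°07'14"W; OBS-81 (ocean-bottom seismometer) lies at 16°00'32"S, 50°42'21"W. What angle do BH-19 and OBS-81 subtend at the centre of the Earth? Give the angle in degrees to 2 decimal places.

112.73°

BH-19: φ = +48.85028°, λ = -157.12056°
OBS-81: φ = -16.00889°, λ = -50.70583°
Δφ = -64.8592°,  Δλ = 106.4147°
a = sin²(Δφ/2) + cos φ₁ cos φ₂ sin²(Δλ/2) = 0.693202
c = 2·arcsin(√a) = 1.967527 rad = 112.7310°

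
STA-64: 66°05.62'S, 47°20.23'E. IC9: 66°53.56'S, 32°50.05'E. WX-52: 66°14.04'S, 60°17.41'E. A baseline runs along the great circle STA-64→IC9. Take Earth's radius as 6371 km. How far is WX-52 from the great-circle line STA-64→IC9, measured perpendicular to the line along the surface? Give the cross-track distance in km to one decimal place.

216.9 km

STA-64: φ = -66.09367°, λ = +47.33717°
IC9: φ = -66.89267°, λ = +32.83417°
WX-52: φ = -66.23400°, λ = +60.29017°
δ₁₃ = central angle STA-64→WX-52 = 0.091231 rad  (haversine)
θ₁₃ = bearing STA-64→WX-52 = 97.457°,  θ₁₂ = bearing STA-64→IC9 = 255.522°
dₓₜ = R·arcsin(sin δ₁₃ · sin(θ₁₃ − θ₁₂)) = 6371·arcsin(0.09110·sin(-158.065°)) = -216.866 km
|dₓₜ| = 216.866 km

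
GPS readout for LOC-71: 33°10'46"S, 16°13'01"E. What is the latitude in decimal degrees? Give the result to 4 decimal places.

33.1794°S

33° + 10′/60 + 46″/3600 = 33 + 0.16667 + 0.01278 = 33.1794°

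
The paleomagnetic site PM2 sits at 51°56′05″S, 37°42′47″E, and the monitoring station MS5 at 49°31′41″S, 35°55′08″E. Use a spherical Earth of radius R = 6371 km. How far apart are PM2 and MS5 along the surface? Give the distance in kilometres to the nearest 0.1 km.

PM2: φ = -51.93472°, λ = +37.71306°
MS5: φ = -49.52806°, λ = +35.91889°
Δφ = 2.4067°,  Δλ = -1.7942°
a = sin²(Δφ/2) + cos φ₁ cos φ₂ sin²(Δλ/2) = 0.000539
c = 2·arcsin(√a) = 0.046442 rad = 2.6609°
d = R·c = 6371 × 0.046442 = 295.9 km

295.9 km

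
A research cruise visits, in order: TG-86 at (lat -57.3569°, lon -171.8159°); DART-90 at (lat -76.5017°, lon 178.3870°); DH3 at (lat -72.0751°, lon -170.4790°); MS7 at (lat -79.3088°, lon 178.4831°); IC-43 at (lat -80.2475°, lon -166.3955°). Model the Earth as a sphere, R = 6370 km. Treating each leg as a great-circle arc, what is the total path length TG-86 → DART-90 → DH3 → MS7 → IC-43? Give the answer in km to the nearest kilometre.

3928 km

TG-86→DART-90: c = 0.339694 rad, d = 2163.85 km
DART-90→DH3: c = 0.093148 rad, d = 593.35 km
DH3→MS7: c = 0.134380 rad, d = 856.00 km
MS7→IC-43: c = 0.049448 rad, d = 314.98 km
Total = 2163.85 + 593.35 + 856.00 + 314.98 = 3928.18 km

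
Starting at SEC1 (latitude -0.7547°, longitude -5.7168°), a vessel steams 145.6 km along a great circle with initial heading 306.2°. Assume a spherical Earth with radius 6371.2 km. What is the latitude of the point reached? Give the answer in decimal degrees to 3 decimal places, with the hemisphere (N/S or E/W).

δ = d/R = 145.6/6371.2 = 0.022853 rad
φ₂ = arcsin(sin φ₁ cos δ + cos φ₁ sin δ cos θ)
   = arcsin(-0.01317·0.99974 + 0.99991·0.02285·0.59061) = 0.01871°
λ₂ = λ₁ + atan2(sin θ sin δ cos φ₁, cos δ − sin φ₁ sin φ₂) = -6.77338°

0.019°N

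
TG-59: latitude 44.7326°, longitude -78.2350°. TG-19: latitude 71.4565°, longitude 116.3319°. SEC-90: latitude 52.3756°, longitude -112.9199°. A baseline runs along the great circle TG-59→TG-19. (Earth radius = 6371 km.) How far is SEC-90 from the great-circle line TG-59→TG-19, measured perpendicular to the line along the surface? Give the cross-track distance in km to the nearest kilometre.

2124 km

δ₁₃ = central angle TG-59→SEC-90 = 0.417643 rad  (haversine)
θ₁₃ = bearing TG-59→SEC-90 = 301.074°,  θ₁₂ = bearing TG-59→TG-19 = 354.865°
dₓₜ = R·arcsin(sin δ₁₃ · sin(θ₁₃ − θ₁₂)) = 6371·arcsin(0.40561·sin(-53.791°)) = -2124.190 km
|dₓₜ| = 2124.190 km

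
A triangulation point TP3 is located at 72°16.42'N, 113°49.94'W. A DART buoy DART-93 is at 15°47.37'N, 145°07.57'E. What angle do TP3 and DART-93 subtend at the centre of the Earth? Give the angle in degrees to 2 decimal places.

TP3: φ = +72.27367°, λ = -113.83233°
DART-93: φ = +15.78950°, λ = +145.12617°
Δφ = -56.4842°,  Δλ = -101.0415°
a = sin²(Δφ/2) + cos φ₁ cos φ₂ sin²(Δλ/2) = 0.398464
c = 2·arcsin(√a) = 1.366301 rad = 78.2833°

78.28°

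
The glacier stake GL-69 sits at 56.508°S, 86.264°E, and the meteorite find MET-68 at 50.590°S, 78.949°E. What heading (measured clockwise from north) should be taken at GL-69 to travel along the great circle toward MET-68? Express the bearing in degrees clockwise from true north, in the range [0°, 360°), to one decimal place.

Δλ = -7.3150°
y = sin Δλ · cos φ₂ = -0.080834
x = cos φ₁ sin φ₂ − sin φ₁ cos φ₂ cos Δλ = 0.098796
θ = atan2(y, x) = -39.2897° → 320.7103° (mod 360°)

320.7°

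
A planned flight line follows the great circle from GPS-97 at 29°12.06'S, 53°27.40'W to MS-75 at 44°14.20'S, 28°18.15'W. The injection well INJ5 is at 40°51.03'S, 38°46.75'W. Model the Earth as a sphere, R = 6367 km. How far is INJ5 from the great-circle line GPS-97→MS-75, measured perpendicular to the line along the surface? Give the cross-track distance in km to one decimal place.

GPS-97: φ = -29.20100°, λ = -53.45667°
MS-75: φ = -44.23667°, λ = -28.30250°
INJ5: φ = -40.85050°, λ = -38.77917°
δ₁₃ = central angle GPS-97→INJ5 = 0.291360 rad  (haversine)
θ₁₃ = bearing GPS-97→INJ5 = 138.148°,  θ₁₂ = bearing GPS-97→MS-75 = 133.852°
dₓₜ = R·arcsin(sin δ₁₃ · sin(θ₁₃ − θ₁₂)) = 6367·arcsin(0.28725·sin(4.296°)) = 137.016 km
|dₓₜ| = 137.016 km

137.0 km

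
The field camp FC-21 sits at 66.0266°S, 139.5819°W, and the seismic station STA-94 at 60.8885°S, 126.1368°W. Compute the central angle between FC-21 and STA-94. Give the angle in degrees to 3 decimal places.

7.877°

Δφ = 5.1381°,  Δλ = 13.4451°
a = sin²(Δφ/2) + cos φ₁ cos φ₂ sin²(Δλ/2) = 0.004718
c = 2·arcsin(√a) = 0.137483 rad = 7.8772°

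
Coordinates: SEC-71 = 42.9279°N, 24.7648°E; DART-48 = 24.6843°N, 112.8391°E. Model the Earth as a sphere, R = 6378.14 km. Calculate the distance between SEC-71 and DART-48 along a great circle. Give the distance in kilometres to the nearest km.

8030 km

Δφ = -18.2436°,  Δλ = 88.0743°
a = sin²(Δφ/2) + cos φ₁ cos φ₂ sin²(Δλ/2) = 0.346607
c = 2·arcsin(√a) = 1.258981 rad = 72.1343°
d = R·c = 6378.14 × 1.258981 = 8030.0 km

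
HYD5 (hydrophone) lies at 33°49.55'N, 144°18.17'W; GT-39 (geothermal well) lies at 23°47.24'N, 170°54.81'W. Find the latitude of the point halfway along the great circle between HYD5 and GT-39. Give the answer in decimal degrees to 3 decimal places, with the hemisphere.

29.468°N

HYD5: φ = +33.82583°, λ = -144.30283°
GT-39: φ = +23.78733°, λ = -170.91350°
Bx = cos φ₂ cos Δλ = 0.818119,  By = cos φ₂ sin Δλ = -0.409874
φₘ = atan2(sin φ₁ + sin φ₂, √((cos φ₁ + Bx)² + By²)) = 29.46799°
λₘ = λ₁ + atan2(By, cos φ₁ + Bx) = -158.26255°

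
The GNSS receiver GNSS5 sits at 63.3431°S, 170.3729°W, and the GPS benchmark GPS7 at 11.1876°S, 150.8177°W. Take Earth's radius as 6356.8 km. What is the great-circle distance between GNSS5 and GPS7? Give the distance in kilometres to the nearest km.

5988 km

Δφ = 52.1555°,  Δλ = 19.5552°
a = sin²(Δφ/2) + cos φ₁ cos φ₂ sin²(Δλ/2) = 0.205933
c = 2·arcsin(√a) = 0.942046 rad = 53.9753°
d = R·c = 6356.8 × 0.942046 = 5988.4 km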